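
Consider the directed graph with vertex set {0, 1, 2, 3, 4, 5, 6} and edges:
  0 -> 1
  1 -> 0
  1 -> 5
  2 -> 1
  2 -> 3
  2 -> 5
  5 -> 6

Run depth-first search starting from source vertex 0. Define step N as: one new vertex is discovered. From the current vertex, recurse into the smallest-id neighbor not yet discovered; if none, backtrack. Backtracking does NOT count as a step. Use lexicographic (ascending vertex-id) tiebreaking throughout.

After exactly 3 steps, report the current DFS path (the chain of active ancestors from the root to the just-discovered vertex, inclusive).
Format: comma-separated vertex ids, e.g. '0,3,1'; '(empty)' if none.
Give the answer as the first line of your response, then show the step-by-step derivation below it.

0,1,5

step 1: discover 0; path=0; order=0
step 2: discover 1; path=0>1; order=0,1
step 3: discover 5; path=0>1>5; order=0,1,5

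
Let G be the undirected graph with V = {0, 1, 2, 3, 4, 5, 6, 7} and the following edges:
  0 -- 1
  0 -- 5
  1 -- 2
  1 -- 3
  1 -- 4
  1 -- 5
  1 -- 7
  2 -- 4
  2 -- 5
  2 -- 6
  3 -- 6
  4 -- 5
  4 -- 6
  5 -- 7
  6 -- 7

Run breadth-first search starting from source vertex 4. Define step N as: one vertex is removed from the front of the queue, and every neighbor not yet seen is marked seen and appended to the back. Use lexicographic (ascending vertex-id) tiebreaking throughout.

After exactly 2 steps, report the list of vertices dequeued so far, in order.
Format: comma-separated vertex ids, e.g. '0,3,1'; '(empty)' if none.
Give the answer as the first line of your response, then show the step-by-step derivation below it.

4,1

step 1: dequeue 4; queue=[1,2,5,6]; order=4
step 2: dequeue 1; queue=[2,5,6,0,3,7]; order=4,1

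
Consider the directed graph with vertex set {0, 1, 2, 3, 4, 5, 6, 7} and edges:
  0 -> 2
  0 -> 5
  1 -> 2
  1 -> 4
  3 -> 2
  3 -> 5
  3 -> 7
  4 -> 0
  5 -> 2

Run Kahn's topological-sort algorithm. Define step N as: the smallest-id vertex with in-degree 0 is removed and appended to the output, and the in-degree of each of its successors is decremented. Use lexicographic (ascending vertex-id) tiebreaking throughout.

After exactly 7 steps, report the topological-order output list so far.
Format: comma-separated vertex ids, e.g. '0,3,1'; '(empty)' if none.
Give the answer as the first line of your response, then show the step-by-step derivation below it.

1,3,4,0,5,2,6

step 1: output 1; order=[1]; indeg=(1,0,3,0,0,2,0,1)
step 2: output 3; order=[1,3]; indeg=(1,0,2,0,0,1,0,0)
step 3: output 4; order=[1,3,4]; indeg=(0,0,2,0,0,1,0,0)
step 4: output 0; order=[1,3,4,0]; indeg=(0,0,1,0,0,0,0,0)
step 5: output 5; order=[1,3,4,0,5]; indeg=(0,0,0,0,0,0,0,0)
step 6: output 2; order=[1,3,4,0,5,2]; indeg=(0,0,0,0,0,0,0,0)
step 7: output 6; order=[1,3,4,0,5,2,6]; indeg=(0,0,0,0,0,0,0,0)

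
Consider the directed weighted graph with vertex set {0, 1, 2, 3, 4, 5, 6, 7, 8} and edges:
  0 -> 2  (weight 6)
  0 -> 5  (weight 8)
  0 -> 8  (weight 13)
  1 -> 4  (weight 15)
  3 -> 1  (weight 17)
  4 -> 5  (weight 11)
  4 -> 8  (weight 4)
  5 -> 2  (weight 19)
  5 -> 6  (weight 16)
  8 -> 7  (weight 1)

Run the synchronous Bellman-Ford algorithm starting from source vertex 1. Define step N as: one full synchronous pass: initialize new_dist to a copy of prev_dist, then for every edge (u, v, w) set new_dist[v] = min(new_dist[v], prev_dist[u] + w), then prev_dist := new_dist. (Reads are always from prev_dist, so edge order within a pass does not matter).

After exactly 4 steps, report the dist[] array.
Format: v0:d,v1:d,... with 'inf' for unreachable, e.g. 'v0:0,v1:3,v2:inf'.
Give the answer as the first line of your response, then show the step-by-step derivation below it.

v0:inf,v1:0,v2:45,v3:inf,v4:15,v5:26,v6:42,v7:20,v8:19

step 1: dist = v0:inf,v1:0,v2:inf,v3:inf,v4:15,v5:inf,v6:inf,v7:inf,v8:inf
step 2: dist = v0:inf,v1:0,v2:inf,v3:inf,v4:15,v5:26,v6:inf,v7:inf,v8:19
step 3: dist = v0:inf,v1:0,v2:45,v3:inf,v4:15,v5:26,v6:42,v7:20,v8:19
step 4: dist = v0:inf,v1:0,v2:45,v3:inf,v4:15,v5:26,v6:42,v7:20,v8:19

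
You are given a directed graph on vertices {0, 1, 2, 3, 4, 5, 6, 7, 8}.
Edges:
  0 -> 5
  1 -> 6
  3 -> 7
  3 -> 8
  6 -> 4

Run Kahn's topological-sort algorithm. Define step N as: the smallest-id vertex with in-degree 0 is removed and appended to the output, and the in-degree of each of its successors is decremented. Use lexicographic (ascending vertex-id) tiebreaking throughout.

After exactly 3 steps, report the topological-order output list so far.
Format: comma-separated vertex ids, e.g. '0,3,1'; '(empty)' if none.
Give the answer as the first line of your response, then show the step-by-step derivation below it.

0,1,2

step 1: output 0; order=[0]; indeg=(0,0,0,0,1,0,1,1,1)
step 2: output 1; order=[0,1]; indeg=(0,0,0,0,1,0,0,1,1)
step 3: output 2; order=[0,1,2]; indeg=(0,0,0,0,1,0,0,1,1)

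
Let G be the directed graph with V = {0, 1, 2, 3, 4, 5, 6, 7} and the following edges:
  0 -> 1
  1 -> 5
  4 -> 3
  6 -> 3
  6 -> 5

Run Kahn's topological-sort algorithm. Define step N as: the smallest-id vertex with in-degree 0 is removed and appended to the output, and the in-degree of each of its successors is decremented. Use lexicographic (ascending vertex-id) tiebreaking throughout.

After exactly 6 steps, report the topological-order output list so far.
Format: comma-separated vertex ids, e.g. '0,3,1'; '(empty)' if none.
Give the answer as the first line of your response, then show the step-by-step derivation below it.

0,1,2,4,6,3

step 1: output 0; order=[0]; indeg=(0,0,0,2,0,2,0,0)
step 2: output 1; order=[0,1]; indeg=(0,0,0,2,0,1,0,0)
step 3: output 2; order=[0,1,2]; indeg=(0,0,0,2,0,1,0,0)
step 4: output 4; order=[0,1,2,4]; indeg=(0,0,0,1,0,1,0,0)
step 5: output 6; order=[0,1,2,4,6]; indeg=(0,0,0,0,0,0,0,0)
step 6: output 3; order=[0,1,2,4,6,3]; indeg=(0,0,0,0,0,0,0,0)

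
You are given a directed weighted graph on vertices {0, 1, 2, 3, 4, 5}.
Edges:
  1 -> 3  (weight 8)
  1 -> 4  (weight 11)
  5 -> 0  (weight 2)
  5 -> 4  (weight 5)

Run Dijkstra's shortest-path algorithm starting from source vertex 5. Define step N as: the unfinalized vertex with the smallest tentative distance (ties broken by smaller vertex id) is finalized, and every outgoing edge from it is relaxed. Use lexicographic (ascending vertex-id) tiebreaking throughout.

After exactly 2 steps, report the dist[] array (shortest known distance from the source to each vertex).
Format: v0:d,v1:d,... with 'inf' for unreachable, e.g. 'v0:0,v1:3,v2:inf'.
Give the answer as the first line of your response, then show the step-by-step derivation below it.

v0:2,v1:inf,v2:inf,v3:inf,v4:5,v5:0

step 1: dist = v0:2,v1:inf,v2:inf,v3:inf,v4:5,v5:0
step 2: dist = v0:2,v1:inf,v2:inf,v3:inf,v4:5,v5:0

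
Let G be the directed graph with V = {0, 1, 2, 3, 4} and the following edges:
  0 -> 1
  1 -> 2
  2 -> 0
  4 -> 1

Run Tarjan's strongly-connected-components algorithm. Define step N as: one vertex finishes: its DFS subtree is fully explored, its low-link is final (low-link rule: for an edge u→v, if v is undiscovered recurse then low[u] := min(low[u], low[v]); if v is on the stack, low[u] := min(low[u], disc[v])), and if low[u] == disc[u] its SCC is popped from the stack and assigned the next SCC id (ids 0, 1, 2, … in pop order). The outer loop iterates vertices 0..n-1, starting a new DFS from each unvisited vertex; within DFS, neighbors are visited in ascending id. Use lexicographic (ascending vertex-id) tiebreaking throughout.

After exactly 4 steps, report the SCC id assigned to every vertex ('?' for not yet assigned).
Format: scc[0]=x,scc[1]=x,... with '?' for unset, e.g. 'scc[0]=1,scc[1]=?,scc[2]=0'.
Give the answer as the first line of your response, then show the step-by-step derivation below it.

scc[0]=0,scc[1]=0,scc[2]=0,scc[3]=1,scc[4]=?

step 1: low=(low[0]=0,low[1]=1,low[2]=0,low[3]=?,low[4]=?); scc=(scc[0]=?,scc[1]=?,scc[2]=?,scc[3]=?,scc[4]=?)
step 2: low=(low[0]=0,low[1]=0,low[2]=0,low[3]=?,low[4]=?); scc=(scc[0]=?,scc[1]=?,scc[2]=?,scc[3]=?,scc[4]=?)
step 3: low=(low[0]=0,low[1]=0,low[2]=0,low[3]=?,low[4]=?); scc=(scc[0]=0,scc[1]=0,scc[2]=0,scc[3]=?,scc[4]=?)
step 4: low=(low[0]=0,low[1]=0,low[2]=0,low[3]=3,low[4]=?); scc=(scc[0]=0,scc[1]=0,scc[2]=0,scc[3]=1,scc[4]=?)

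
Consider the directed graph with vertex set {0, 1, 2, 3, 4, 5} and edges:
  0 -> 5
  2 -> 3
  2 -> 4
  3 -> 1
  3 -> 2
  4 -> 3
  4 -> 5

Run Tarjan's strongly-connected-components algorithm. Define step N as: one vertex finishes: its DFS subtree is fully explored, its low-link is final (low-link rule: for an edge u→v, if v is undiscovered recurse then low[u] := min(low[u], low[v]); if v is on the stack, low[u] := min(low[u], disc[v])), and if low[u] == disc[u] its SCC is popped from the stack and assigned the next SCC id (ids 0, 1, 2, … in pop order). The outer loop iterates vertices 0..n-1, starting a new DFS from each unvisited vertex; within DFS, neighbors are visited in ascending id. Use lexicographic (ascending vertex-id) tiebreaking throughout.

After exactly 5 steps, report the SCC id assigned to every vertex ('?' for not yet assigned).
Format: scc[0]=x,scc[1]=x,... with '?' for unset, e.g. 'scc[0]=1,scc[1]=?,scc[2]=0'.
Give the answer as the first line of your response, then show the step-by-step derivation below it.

scc[0]=1,scc[1]=2,scc[2]=?,scc[3]=?,scc[4]=?,scc[5]=0

step 1: low=(low[0]=0,low[1]=?,low[2]=?,low[3]=?,low[4]=?,low[5]=1); scc=(scc[0]=?,scc[1]=?,scc[2]=?,scc[3]=?,scc[4]=?,scc[5]=0)
step 2: low=(low[0]=0,low[1]=?,low[2]=?,low[3]=?,low[4]=?,low[5]=1); scc=(scc[0]=1,scc[1]=?,scc[2]=?,scc[3]=?,scc[4]=?,scc[5]=0)
step 3: low=(low[0]=0,low[1]=2,low[2]=?,low[3]=?,low[4]=?,low[5]=1); scc=(scc[0]=1,scc[1]=2,scc[2]=?,scc[3]=?,scc[4]=?,scc[5]=0)
step 4: low=(low[0]=0,low[1]=2,low[2]=3,low[3]=3,low[4]=?,low[5]=1); scc=(scc[0]=1,scc[1]=2,scc[2]=?,scc[3]=?,scc[4]=?,scc[5]=0)
step 5: low=(low[0]=0,low[1]=2,low[2]=3,low[3]=3,low[4]=4,low[5]=1); scc=(scc[0]=1,scc[1]=2,scc[2]=?,scc[3]=?,scc[4]=?,scc[5]=0)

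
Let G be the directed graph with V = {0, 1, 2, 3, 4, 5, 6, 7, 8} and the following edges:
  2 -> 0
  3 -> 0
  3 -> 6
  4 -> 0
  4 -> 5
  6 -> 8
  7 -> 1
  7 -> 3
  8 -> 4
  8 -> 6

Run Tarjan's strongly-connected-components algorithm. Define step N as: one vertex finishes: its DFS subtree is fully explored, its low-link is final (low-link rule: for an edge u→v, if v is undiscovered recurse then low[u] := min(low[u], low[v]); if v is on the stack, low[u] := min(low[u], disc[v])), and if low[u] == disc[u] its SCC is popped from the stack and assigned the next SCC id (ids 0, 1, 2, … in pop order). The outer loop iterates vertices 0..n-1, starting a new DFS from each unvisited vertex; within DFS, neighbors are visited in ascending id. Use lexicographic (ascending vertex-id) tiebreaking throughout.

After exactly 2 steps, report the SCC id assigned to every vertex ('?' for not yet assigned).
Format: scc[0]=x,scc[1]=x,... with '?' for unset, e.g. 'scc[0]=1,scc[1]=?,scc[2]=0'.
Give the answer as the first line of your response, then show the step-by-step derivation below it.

scc[0]=0,scc[1]=1,scc[2]=?,scc[3]=?,scc[4]=?,scc[5]=?,scc[6]=?,scc[7]=?,scc[8]=?

step 1: low=(low[0]=0,low[1]=?,low[2]=?,low[3]=?,low[4]=?,low[5]=?,low[6]=?,low[7]=?,low[8]=?); scc=(scc[0]=0,scc[1]=?,scc[2]=?,scc[3]=?,scc[4]=?,scc[5]=?,scc[6]=?,scc[7]=?,scc[8]=?)
step 2: low=(low[0]=0,low[1]=1,low[2]=?,low[3]=?,low[4]=?,low[5]=?,low[6]=?,low[7]=?,low[8]=?); scc=(scc[0]=0,scc[1]=1,scc[2]=?,scc[3]=?,scc[4]=?,scc[5]=?,scc[6]=?,scc[7]=?,scc[8]=?)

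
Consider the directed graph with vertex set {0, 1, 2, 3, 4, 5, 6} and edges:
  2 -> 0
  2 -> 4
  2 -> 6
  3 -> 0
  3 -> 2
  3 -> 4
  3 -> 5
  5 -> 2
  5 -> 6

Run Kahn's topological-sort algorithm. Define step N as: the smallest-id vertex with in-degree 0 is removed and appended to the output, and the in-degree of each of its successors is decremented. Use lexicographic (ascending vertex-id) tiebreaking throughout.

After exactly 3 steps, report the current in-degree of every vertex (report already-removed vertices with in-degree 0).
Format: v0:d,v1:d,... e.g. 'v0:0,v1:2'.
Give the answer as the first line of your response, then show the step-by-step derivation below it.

v0:1,v1:0,v2:0,v3:0,v4:1,v5:0,v6:1

step 1: output 1; order=[1]; indeg=(2,0,2,0,2,1,2)
step 2: output 3; order=[1,3]; indeg=(1,0,1,0,1,0,2)
step 3: output 5; order=[1,3,5]; indeg=(1,0,0,0,1,0,1)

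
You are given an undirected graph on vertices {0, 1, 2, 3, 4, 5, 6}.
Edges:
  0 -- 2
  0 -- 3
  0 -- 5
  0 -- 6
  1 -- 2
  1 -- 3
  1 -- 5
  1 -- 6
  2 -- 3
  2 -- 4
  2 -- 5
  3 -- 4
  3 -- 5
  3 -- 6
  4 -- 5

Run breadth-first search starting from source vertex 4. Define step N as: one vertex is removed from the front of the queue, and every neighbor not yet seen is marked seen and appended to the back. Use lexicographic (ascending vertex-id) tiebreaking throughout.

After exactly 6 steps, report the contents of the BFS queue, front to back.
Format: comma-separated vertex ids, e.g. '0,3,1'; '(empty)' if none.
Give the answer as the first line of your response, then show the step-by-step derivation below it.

6

step 1: dequeue 4; queue=[2,3,5]; order=4
step 2: dequeue 2; queue=[3,5,0,1]; order=4,2
step 3: dequeue 3; queue=[5,0,1,6]; order=4,2,3
step 4: dequeue 5; queue=[0,1,6]; order=4,2,3,5
step 5: dequeue 0; queue=[1,6]; order=4,2,3,5,0
step 6: dequeue 1; queue=[6]; order=4,2,3,5,0,1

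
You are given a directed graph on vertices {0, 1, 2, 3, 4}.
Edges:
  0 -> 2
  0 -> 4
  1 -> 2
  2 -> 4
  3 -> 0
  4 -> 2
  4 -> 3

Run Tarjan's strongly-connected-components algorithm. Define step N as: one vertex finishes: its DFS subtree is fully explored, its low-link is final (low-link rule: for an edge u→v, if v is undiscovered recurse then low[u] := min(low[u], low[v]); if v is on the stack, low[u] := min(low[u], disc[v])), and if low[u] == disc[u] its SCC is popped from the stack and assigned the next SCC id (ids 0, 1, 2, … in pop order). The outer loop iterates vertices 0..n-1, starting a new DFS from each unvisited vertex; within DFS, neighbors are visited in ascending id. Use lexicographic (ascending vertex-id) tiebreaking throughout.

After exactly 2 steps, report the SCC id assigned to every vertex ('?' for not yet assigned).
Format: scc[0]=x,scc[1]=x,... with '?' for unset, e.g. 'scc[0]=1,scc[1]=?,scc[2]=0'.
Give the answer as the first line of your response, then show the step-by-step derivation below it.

scc[0]=?,scc[1]=?,scc[2]=?,scc[3]=?,scc[4]=?

step 1: low=(low[0]=0,low[1]=?,low[2]=1,low[3]=0,low[4]=1); scc=(scc[0]=?,scc[1]=?,scc[2]=?,scc[3]=?,scc[4]=?)
step 2: low=(low[0]=0,low[1]=?,low[2]=1,low[3]=0,low[4]=0); scc=(scc[0]=?,scc[1]=?,scc[2]=?,scc[3]=?,scc[4]=?)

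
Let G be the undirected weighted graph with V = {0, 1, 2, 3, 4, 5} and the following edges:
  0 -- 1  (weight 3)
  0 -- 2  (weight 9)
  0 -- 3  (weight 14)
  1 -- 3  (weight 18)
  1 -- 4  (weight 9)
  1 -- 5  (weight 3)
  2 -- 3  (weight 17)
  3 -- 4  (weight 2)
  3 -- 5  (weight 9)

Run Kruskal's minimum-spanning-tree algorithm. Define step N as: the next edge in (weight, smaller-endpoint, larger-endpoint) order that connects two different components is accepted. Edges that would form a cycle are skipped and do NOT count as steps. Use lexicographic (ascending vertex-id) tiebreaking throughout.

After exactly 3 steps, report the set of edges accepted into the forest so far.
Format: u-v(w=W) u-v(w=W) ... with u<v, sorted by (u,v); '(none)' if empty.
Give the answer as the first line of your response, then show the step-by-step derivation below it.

0-1(w=3) 1-5(w=3) 3-4(w=2)

step 1: add edge 3-4 (w=2); MST = {3-4(w=2)}
step 2: add edge 0-1 (w=3); MST = {0-1(w=3) 3-4(w=2)}
step 3: add edge 1-5 (w=3); MST = {0-1(w=3) 1-5(w=3) 3-4(w=2)}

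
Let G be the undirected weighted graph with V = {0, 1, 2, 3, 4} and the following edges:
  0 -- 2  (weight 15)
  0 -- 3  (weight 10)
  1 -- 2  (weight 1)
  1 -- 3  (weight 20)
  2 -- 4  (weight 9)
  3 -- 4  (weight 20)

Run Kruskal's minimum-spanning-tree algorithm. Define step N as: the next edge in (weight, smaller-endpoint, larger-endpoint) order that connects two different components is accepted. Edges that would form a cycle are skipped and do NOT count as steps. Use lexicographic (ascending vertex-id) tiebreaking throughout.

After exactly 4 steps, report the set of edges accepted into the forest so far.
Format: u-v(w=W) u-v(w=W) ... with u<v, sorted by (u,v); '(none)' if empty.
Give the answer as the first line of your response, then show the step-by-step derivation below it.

0-2(w=15) 0-3(w=10) 1-2(w=1) 2-4(w=9)

step 1: add edge 1-2 (w=1); MST = {1-2(w=1)}
step 2: add edge 2-4 (w=9); MST = {1-2(w=1) 2-4(w=9)}
step 3: add edge 0-3 (w=10); MST = {0-3(w=10) 1-2(w=1) 2-4(w=9)}
step 4: add edge 0-2 (w=15); MST = {0-2(w=15) 0-3(w=10) 1-2(w=1) 2-4(w=9)}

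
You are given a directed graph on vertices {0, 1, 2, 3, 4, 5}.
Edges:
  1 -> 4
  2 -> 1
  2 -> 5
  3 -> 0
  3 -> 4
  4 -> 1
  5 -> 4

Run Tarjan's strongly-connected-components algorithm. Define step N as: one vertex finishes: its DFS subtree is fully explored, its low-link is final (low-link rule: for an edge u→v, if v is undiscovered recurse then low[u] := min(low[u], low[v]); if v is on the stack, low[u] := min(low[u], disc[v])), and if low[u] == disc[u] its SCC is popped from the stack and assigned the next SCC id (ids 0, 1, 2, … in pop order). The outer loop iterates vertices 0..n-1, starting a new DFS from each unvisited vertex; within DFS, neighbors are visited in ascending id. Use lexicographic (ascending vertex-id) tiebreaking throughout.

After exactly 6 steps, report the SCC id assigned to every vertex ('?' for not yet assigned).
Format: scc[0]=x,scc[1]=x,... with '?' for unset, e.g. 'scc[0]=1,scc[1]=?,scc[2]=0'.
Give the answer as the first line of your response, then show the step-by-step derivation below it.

scc[0]=0,scc[1]=1,scc[2]=3,scc[3]=4,scc[4]=1,scc[5]=2

step 1: low=(low[0]=0,low[1]=?,low[2]=?,low[3]=?,low[4]=?,low[5]=?); scc=(scc[0]=0,scc[1]=?,scc[2]=?,scc[3]=?,scc[4]=?,scc[5]=?)
step 2: low=(low[0]=0,low[1]=1,low[2]=?,low[3]=?,low[4]=1,low[5]=?); scc=(scc[0]=0,scc[1]=?,scc[2]=?,scc[3]=?,scc[4]=?,scc[5]=?)
step 3: low=(low[0]=0,low[1]=1,low[2]=?,low[3]=?,low[4]=1,low[5]=?); scc=(scc[0]=0,scc[1]=1,scc[2]=?,scc[3]=?,scc[4]=1,scc[5]=?)
step 4: low=(low[0]=0,low[1]=1,low[2]=3,low[3]=?,low[4]=1,low[5]=4); scc=(scc[0]=0,scc[1]=1,scc[2]=?,scc[3]=?,scc[4]=1,scc[5]=2)
step 5: low=(low[0]=0,low[1]=1,low[2]=3,low[3]=?,low[4]=1,low[5]=4); scc=(scc[0]=0,scc[1]=1,scc[2]=3,scc[3]=?,scc[4]=1,scc[5]=2)
step 6: low=(low[0]=0,low[1]=1,low[2]=3,low[3]=5,low[4]=1,low[5]=4); scc=(scc[0]=0,scc[1]=1,scc[2]=3,scc[3]=4,scc[4]=1,scc[5]=2)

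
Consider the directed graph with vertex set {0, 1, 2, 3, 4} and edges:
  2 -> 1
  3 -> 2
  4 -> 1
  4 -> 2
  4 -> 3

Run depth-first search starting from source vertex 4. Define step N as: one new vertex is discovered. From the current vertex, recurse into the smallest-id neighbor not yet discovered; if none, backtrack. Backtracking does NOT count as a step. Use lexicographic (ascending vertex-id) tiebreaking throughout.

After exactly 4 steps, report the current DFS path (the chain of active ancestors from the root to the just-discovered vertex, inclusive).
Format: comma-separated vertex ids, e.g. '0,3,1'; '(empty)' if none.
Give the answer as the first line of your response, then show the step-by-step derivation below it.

4,3

step 1: discover 4; path=4; order=4
step 2: discover 1; path=4>1; order=4,1
step 3: discover 2; path=4>2; order=4,1,2
step 4: discover 3; path=4>3; order=4,1,2,3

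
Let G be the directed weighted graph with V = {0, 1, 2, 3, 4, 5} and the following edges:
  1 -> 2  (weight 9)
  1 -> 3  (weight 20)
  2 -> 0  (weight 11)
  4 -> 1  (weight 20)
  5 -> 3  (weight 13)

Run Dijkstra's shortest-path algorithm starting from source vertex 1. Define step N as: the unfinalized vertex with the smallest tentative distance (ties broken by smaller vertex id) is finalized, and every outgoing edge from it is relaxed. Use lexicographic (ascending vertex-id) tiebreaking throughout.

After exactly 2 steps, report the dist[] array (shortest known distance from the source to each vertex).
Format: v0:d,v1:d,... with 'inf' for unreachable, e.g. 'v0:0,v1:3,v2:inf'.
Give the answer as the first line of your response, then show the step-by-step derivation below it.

v0:20,v1:0,v2:9,v3:20,v4:inf,v5:inf

step 1: dist = v0:inf,v1:0,v2:9,v3:20,v4:inf,v5:inf
step 2: dist = v0:20,v1:0,v2:9,v3:20,v4:inf,v5:inf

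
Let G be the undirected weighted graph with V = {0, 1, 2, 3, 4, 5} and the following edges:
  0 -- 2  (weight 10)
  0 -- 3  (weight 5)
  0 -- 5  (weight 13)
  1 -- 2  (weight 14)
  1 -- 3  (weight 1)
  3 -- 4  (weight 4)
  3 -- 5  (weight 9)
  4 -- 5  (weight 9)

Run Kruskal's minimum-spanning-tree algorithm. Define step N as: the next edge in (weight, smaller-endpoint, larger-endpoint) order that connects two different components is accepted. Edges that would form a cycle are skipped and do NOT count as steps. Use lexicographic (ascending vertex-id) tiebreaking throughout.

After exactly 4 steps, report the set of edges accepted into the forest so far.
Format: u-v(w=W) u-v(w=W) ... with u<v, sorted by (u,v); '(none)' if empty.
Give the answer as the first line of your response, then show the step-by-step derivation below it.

0-3(w=5) 1-3(w=1) 3-4(w=4) 3-5(w=9)

step 1: add edge 1-3 (w=1); MST = {1-3(w=1)}
step 2: add edge 3-4 (w=4); MST = {1-3(w=1) 3-4(w=4)}
step 3: add edge 0-3 (w=5); MST = {0-3(w=5) 1-3(w=1) 3-4(w=4)}
step 4: add edge 3-5 (w=9); MST = {0-3(w=5) 1-3(w=1) 3-4(w=4) 3-5(w=9)}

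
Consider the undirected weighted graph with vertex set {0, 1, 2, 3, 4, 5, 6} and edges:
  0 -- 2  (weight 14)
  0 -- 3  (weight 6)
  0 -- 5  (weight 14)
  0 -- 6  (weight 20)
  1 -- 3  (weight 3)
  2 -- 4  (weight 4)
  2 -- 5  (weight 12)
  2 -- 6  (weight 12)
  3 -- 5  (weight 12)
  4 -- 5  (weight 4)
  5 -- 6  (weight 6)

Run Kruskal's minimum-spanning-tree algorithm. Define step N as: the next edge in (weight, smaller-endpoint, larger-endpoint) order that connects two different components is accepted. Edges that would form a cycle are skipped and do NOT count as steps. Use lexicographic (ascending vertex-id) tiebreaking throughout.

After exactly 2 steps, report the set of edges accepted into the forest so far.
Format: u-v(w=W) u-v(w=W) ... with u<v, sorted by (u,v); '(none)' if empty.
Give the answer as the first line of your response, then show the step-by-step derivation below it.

1-3(w=3) 2-4(w=4)

step 1: add edge 1-3 (w=3); MST = {1-3(w=3)}
step 2: add edge 2-4 (w=4); MST = {1-3(w=3) 2-4(w=4)}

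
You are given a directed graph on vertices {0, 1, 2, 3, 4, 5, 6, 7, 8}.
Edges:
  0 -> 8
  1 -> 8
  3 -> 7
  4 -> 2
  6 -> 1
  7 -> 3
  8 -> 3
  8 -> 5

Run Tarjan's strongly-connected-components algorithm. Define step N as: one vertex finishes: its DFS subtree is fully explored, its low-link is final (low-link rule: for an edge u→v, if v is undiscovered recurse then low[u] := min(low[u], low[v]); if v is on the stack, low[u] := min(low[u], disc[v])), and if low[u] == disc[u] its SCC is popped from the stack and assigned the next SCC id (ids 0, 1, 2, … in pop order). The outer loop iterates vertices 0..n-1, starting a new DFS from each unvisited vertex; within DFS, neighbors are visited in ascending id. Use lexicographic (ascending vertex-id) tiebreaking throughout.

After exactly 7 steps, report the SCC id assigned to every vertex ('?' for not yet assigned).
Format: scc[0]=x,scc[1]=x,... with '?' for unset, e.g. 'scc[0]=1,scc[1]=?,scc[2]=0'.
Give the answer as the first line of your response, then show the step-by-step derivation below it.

scc[0]=3,scc[1]=4,scc[2]=5,scc[3]=0,scc[4]=?,scc[5]=1,scc[6]=?,scc[7]=0,scc[8]=2

step 1: low=(low[0]=0,low[1]=?,low[2]=?,low[3]=2,low[4]=?,low[5]=?,low[6]=?,low[7]=2,low[8]=1); scc=(scc[0]=?,scc[1]=?,scc[2]=?,scc[3]=?,scc[4]=?,scc[5]=?,scc[6]=?,scc[7]=?,scc[8]=?)
step 2: low=(low[0]=0,low[1]=?,low[2]=?,low[3]=2,low[4]=?,low[5]=?,low[6]=?,low[7]=2,low[8]=1); scc=(scc[0]=?,scc[1]=?,scc[2]=?,scc[3]=0,scc[4]=?,scc[5]=?,scc[6]=?,scc[7]=0,scc[8]=?)
step 3: low=(low[0]=0,low[1]=?,low[2]=?,low[3]=2,low[4]=?,low[5]=4,low[6]=?,low[7]=2,low[8]=1); scc=(scc[0]=?,scc[1]=?,scc[2]=?,scc[3]=0,scc[4]=?,scc[5]=1,scc[6]=?,scc[7]=0,scc[8]=?)
step 4: low=(low[0]=0,low[1]=?,low[2]=?,low[3]=2,low[4]=?,low[5]=4,low[6]=?,low[7]=2,low[8]=1); scc=(scc[0]=?,scc[1]=?,scc[2]=?,scc[3]=0,scc[4]=?,scc[5]=1,scc[6]=?,scc[7]=0,scc[8]=2)
step 5: low=(low[0]=0,low[1]=?,low[2]=?,low[3]=2,low[4]=?,low[5]=4,low[6]=?,low[7]=2,low[8]=1); scc=(scc[0]=3,scc[1]=?,scc[2]=?,scc[3]=0,scc[4]=?,scc[5]=1,scc[6]=?,scc[7]=0,scc[8]=2)
step 6: low=(low[0]=0,low[1]=5,low[2]=?,low[3]=2,low[4]=?,low[5]=4,low[6]=?,low[7]=2,low[8]=1); scc=(scc[0]=3,scc[1]=4,scc[2]=?,scc[3]=0,scc[4]=?,scc[5]=1,scc[6]=?,scc[7]=0,scc[8]=2)
step 7: low=(low[0]=0,low[1]=5,low[2]=6,low[3]=2,low[4]=?,low[5]=4,low[6]=?,low[7]=2,low[8]=1); scc=(scc[0]=3,scc[1]=4,scc[2]=5,scc[3]=0,scc[4]=?,scc[5]=1,scc[6]=?,scc[7]=0,scc[8]=2)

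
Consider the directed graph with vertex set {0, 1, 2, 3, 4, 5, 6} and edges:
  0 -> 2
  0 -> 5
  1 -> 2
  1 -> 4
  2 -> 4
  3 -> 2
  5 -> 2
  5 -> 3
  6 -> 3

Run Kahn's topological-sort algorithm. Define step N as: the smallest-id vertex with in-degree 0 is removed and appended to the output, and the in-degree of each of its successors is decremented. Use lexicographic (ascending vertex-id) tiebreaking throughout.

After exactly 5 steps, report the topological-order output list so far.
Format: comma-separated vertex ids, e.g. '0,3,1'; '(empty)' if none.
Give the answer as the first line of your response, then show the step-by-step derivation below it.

0,1,5,6,3

step 1: output 0; order=[0]; indeg=(0,0,3,2,2,0,0)
step 2: output 1; order=[0,1]; indeg=(0,0,2,2,1,0,0)
step 3: output 5; order=[0,1,5]; indeg=(0,0,1,1,1,0,0)
step 4: output 6; order=[0,1,5,6]; indeg=(0,0,1,0,1,0,0)
step 5: output 3; order=[0,1,5,6,3]; indeg=(0,0,0,0,1,0,0)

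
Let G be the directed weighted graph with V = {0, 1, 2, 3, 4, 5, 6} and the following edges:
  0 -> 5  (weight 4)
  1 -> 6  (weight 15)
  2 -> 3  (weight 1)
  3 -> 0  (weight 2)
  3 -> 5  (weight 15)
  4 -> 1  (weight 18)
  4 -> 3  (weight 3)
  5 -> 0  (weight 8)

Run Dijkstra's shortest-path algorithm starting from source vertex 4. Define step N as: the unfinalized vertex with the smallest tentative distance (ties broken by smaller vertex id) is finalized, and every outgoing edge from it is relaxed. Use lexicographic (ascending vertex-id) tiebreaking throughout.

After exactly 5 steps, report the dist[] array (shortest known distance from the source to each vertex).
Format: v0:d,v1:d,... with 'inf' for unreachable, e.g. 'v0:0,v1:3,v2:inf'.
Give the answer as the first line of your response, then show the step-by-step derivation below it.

v0:5,v1:18,v2:inf,v3:3,v4:0,v5:9,v6:33

step 1: dist = v0:inf,v1:18,v2:inf,v3:3,v4:0,v5:inf,v6:inf
step 2: dist = v0:5,v1:18,v2:inf,v3:3,v4:0,v5:18,v6:inf
step 3: dist = v0:5,v1:18,v2:inf,v3:3,v4:0,v5:9,v6:inf
step 4: dist = v0:5,v1:18,v2:inf,v3:3,v4:0,v5:9,v6:inf
step 5: dist = v0:5,v1:18,v2:inf,v3:3,v4:0,v5:9,v6:33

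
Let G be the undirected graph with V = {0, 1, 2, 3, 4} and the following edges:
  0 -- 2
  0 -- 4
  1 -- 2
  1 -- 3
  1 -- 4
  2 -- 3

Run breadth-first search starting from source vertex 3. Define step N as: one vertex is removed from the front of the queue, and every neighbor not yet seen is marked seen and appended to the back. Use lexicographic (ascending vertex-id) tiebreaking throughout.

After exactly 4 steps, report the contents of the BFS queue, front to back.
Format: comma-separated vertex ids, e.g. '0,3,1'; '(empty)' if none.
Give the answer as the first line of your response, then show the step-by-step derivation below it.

0

step 1: dequeue 3; queue=[1,2]; order=3
step 2: dequeue 1; queue=[2,4]; order=3,1
step 3: dequeue 2; queue=[4,0]; order=3,1,2
step 4: dequeue 4; queue=[0]; order=3,1,2,4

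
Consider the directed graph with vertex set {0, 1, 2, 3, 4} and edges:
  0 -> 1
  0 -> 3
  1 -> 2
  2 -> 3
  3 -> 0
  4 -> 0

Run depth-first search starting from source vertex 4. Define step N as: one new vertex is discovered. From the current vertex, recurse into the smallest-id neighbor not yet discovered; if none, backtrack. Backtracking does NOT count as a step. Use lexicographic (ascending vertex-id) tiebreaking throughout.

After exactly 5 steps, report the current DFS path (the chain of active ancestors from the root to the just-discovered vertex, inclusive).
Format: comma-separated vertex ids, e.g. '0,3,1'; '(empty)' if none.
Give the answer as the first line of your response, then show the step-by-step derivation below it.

4,0,1,2,3

step 1: discover 4; path=4; order=4
step 2: discover 0; path=4>0; order=4,0
step 3: discover 1; path=4>0>1; order=4,0,1
step 4: discover 2; path=4>0>1>2; order=4,0,1,2
step 5: discover 3; path=4>0>1>2>3; order=4,0,1,2,3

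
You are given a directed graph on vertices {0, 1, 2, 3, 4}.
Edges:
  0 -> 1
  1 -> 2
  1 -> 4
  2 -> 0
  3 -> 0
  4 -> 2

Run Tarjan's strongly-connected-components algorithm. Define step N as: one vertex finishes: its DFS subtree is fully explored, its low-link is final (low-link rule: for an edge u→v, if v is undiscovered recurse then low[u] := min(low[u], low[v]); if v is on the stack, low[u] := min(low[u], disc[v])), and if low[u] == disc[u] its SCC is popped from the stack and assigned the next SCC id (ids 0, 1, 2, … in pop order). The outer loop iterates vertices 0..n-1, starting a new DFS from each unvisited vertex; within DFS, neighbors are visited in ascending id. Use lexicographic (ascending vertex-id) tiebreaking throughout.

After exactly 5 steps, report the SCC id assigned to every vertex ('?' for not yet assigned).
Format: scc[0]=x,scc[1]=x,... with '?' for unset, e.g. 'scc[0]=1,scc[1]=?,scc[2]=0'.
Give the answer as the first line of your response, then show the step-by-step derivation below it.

scc[0]=0,scc[1]=0,scc[2]=0,scc[3]=1,scc[4]=0

step 1: low=(low[0]=0,low[1]=1,low[2]=0,low[3]=?,low[4]=?); scc=(scc[0]=?,scc[1]=?,scc[2]=?,scc[3]=?,scc[4]=?)
step 2: low=(low[0]=0,low[1]=0,low[2]=0,low[3]=?,low[4]=2); scc=(scc[0]=?,scc[1]=?,scc[2]=?,scc[3]=?,scc[4]=?)
step 3: low=(low[0]=0,low[1]=0,low[2]=0,low[3]=?,low[4]=2); scc=(scc[0]=?,scc[1]=?,scc[2]=?,scc[3]=?,scc[4]=?)
step 4: low=(low[0]=0,low[1]=0,low[2]=0,low[3]=?,low[4]=2); scc=(scc[0]=0,scc[1]=0,scc[2]=0,scc[3]=?,scc[4]=0)
step 5: low=(low[0]=0,low[1]=0,low[2]=0,low[3]=4,low[4]=2); scc=(scc[0]=0,scc[1]=0,scc[2]=0,scc[3]=1,scc[4]=0)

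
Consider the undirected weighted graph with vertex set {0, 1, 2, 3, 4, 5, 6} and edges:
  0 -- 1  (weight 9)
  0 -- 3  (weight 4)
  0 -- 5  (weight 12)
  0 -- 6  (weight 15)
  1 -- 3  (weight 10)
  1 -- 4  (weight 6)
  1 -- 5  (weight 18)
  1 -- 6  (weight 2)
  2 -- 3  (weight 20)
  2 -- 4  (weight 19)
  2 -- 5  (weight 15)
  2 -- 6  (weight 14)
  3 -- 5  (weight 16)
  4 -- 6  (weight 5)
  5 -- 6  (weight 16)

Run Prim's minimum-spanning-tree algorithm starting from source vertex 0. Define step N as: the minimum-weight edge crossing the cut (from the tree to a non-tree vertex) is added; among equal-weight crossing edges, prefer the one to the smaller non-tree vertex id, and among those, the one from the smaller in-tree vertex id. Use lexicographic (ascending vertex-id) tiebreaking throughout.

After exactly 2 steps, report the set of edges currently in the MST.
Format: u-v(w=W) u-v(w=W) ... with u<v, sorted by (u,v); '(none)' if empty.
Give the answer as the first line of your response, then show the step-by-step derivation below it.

0-1(w=9) 0-3(w=4)

step 1: add edge 0-3 (w=4); MST = {0-3(w=4)}
step 2: add edge 0-1 (w=9); MST = {0-1(w=9) 0-3(w=4)}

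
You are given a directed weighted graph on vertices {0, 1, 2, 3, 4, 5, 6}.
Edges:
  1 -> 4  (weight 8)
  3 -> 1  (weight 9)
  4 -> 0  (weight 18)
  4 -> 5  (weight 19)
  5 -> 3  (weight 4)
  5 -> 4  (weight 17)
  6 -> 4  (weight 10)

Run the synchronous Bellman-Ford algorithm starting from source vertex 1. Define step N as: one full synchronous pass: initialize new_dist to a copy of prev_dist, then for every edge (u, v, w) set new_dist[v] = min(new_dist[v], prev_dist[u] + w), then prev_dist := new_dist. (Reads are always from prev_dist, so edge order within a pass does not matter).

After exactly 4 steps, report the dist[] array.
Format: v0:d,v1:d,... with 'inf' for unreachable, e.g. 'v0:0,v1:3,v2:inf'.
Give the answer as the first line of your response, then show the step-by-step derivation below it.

v0:26,v1:0,v2:inf,v3:31,v4:8,v5:27,v6:inf

step 1: dist = v0:inf,v1:0,v2:inf,v3:inf,v4:8,v5:inf,v6:inf
step 2: dist = v0:26,v1:0,v2:inf,v3:inf,v4:8,v5:27,v6:inf
step 3: dist = v0:26,v1:0,v2:inf,v3:31,v4:8,v5:27,v6:inf
step 4: dist = v0:26,v1:0,v2:inf,v3:31,v4:8,v5:27,v6:inf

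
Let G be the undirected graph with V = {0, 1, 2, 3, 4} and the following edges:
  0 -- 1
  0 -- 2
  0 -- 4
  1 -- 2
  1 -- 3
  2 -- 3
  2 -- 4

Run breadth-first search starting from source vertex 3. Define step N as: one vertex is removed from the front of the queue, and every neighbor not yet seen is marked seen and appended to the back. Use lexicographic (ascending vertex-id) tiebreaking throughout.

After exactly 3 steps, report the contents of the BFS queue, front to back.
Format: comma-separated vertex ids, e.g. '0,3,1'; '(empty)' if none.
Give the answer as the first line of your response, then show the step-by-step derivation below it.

0,4

step 1: dequeue 3; queue=[1,2]; order=3
step 2: dequeue 1; queue=[2,0]; order=3,1
step 3: dequeue 2; queue=[0,4]; order=3,1,2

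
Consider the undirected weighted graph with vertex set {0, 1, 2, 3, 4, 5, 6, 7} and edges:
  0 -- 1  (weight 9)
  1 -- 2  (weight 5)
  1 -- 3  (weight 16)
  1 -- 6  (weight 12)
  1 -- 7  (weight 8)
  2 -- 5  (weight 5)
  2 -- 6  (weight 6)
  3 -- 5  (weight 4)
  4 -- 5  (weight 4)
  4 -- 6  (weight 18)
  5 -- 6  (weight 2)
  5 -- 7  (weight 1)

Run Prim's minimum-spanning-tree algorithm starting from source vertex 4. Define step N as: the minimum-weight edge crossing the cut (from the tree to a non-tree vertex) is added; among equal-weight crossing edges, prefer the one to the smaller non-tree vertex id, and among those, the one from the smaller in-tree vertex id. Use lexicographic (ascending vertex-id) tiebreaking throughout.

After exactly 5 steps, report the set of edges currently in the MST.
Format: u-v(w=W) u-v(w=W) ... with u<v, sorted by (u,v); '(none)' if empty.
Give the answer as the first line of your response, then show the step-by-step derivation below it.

2-5(w=5) 3-5(w=4) 4-5(w=4) 5-6(w=2) 5-7(w=1)

step 1: add edge 4-5 (w=4); MST = {4-5(w=4)}
step 2: add edge 5-7 (w=1); MST = {4-5(w=4) 5-7(w=1)}
step 3: add edge 5-6 (w=2); MST = {4-5(w=4) 5-6(w=2) 5-7(w=1)}
step 4: add edge 3-5 (w=4); MST = {3-5(w=4) 4-5(w=4) 5-6(w=2) 5-7(w=1)}
step 5: add edge 2-5 (w=5); MST = {2-5(w=5) 3-5(w=4) 4-5(w=4) 5-6(w=2) 5-7(w=1)}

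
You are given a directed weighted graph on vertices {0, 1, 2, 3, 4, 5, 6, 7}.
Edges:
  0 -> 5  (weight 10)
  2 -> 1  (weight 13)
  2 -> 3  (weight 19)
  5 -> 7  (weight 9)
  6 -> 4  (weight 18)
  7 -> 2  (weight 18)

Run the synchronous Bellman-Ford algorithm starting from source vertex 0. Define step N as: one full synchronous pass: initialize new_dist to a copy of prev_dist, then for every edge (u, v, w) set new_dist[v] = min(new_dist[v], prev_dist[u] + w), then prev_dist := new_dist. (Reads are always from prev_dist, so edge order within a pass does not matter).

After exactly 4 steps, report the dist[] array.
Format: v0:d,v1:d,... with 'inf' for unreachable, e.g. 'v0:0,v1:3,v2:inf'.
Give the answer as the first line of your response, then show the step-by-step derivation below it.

v0:0,v1:50,v2:37,v3:56,v4:inf,v5:10,v6:inf,v7:19

step 1: dist = v0:0,v1:inf,v2:inf,v3:inf,v4:inf,v5:10,v6:inf,v7:inf
step 2: dist = v0:0,v1:inf,v2:inf,v3:inf,v4:inf,v5:10,v6:inf,v7:19
step 3: dist = v0:0,v1:inf,v2:37,v3:inf,v4:inf,v5:10,v6:inf,v7:19
step 4: dist = v0:0,v1:50,v2:37,v3:56,v4:inf,v5:10,v6:inf,v7:19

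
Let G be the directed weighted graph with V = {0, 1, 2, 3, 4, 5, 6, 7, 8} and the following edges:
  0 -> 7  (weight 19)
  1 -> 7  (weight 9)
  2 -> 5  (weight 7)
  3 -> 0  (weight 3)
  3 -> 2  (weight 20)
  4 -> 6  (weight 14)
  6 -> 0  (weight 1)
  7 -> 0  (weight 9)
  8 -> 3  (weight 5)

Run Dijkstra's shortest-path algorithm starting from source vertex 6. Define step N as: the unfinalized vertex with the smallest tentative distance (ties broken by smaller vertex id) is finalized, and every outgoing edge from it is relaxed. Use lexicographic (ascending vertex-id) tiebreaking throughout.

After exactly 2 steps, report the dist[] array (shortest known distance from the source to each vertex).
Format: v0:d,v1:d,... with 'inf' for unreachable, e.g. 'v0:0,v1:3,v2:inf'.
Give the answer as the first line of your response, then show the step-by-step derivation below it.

v0:1,v1:inf,v2:inf,v3:inf,v4:inf,v5:inf,v6:0,v7:20,v8:inf

step 1: dist = v0:1,v1:inf,v2:inf,v3:inf,v4:inf,v5:inf,v6:0,v7:inf,v8:inf
step 2: dist = v0:1,v1:inf,v2:inf,v3:inf,v4:inf,v5:inf,v6:0,v7:20,v8:inf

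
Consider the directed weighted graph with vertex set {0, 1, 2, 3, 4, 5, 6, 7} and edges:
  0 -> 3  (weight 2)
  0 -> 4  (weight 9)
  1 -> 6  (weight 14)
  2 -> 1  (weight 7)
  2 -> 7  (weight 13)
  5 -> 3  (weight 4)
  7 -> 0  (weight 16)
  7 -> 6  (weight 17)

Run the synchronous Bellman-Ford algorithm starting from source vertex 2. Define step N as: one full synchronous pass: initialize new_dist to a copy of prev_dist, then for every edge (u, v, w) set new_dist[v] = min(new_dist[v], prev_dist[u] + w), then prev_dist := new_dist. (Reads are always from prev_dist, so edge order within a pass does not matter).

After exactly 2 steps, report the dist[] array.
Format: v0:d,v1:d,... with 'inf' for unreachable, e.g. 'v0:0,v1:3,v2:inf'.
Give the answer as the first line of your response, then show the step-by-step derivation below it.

v0:29,v1:7,v2:0,v3:inf,v4:inf,v5:inf,v6:21,v7:13

step 1: dist = v0:inf,v1:7,v2:0,v3:inf,v4:inf,v5:inf,v6:inf,v7:13
step 2: dist = v0:29,v1:7,v2:0,v3:inf,v4:inf,v5:inf,v6:21,v7:13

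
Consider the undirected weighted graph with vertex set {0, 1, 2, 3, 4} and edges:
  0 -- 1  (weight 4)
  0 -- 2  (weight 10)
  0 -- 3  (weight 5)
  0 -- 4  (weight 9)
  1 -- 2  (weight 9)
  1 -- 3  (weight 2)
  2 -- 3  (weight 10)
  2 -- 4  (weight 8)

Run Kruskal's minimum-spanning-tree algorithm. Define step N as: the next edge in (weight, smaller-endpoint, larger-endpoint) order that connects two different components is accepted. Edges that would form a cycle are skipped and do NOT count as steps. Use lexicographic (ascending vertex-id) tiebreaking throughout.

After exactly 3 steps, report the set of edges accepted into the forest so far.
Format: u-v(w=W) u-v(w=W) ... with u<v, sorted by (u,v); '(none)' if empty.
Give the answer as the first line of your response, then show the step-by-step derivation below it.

0-1(w=4) 1-3(w=2) 2-4(w=8)

step 1: add edge 1-3 (w=2); MST = {1-3(w=2)}
step 2: add edge 0-1 (w=4); MST = {0-1(w=4) 1-3(w=2)}
step 3: add edge 2-4 (w=8); MST = {0-1(w=4) 1-3(w=2) 2-4(w=8)}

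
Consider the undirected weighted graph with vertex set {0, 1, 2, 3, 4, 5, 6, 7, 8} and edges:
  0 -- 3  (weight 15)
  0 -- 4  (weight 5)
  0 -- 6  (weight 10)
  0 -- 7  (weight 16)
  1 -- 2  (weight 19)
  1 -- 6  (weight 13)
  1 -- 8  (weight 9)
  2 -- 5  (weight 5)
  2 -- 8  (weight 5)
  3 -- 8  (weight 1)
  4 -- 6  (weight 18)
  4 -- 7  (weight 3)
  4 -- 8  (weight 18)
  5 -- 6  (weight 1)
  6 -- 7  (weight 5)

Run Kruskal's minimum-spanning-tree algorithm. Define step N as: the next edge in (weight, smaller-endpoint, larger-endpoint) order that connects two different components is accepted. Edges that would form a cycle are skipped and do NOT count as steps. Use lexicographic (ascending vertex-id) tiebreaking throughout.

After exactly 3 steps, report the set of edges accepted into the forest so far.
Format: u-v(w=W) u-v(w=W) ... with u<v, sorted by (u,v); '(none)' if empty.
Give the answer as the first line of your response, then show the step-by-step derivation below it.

3-8(w=1) 4-7(w=3) 5-6(w=1)

step 1: add edge 3-8 (w=1); MST = {3-8(w=1)}
step 2: add edge 5-6 (w=1); MST = {3-8(w=1) 5-6(w=1)}
step 3: add edge 4-7 (w=3); MST = {3-8(w=1) 4-7(w=3) 5-6(w=1)}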